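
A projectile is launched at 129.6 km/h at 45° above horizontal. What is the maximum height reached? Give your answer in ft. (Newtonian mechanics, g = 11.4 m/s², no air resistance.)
H = v₀²sin²(θ)/(2g) (with unit conversion) = 93.24 ft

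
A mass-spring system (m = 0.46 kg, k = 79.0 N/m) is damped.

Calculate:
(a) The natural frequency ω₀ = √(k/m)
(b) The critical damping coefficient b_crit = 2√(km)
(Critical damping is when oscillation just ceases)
ω₀ = √(k/m) = √(79.0/0.46) = 13.1 rad/s
b_crit = 2√(km) = 2√(79.0×0.46) = 12.06 kg/s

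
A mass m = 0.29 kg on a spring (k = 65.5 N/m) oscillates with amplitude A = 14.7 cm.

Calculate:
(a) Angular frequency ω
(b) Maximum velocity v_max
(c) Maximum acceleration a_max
ω = √(k/m) = √(65.5/0.29) = 15.03 rad/s
v_max = ωA = 15.03×0.147 = 2.209 m/s
a_max = ω²A = 15.03²×0.147 = 33.2 m/s²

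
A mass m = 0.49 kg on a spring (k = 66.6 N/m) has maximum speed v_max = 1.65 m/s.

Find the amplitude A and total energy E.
½mv²_max = ½kA² → A = v_max√(m/k) = 1.65×√(0.49/66.6) = 0.1415 m = 14.15 cm
E = ½mv²_max = ½×0.49×1.65² = 0.667 J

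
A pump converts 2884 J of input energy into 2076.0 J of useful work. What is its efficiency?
η = W_out/W_in = 2076.0/2884 = 0.7198 = 71.98%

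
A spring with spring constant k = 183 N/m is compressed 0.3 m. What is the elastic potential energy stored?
PE = ½kx² = ½×183×0.3² = 8.235 J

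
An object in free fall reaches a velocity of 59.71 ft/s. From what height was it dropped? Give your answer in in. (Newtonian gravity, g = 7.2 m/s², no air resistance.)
h = v²/(2g) (with unit conversion) = 905.6 in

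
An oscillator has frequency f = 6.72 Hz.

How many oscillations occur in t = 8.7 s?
n = f×t = 6.72×8.7 = 58.46 oscillations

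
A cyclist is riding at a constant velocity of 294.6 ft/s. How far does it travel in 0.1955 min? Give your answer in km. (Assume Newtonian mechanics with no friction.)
d = vt (with unit conversion) = 1.053 km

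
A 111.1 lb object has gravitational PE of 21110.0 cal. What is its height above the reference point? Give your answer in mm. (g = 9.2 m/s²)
PE = mgh → h = PE/(mg) = 8.832e+04 J / (50.39 kg × 9.2 m/s²) = 190.5 m = 190500.0 mm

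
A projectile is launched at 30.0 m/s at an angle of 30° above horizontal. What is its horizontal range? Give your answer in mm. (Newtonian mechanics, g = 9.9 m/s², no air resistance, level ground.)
R = v₀² sin(2θ) / g (with unit conversion) = 78730.0 mm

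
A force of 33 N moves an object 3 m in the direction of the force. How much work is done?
W = Fd = 33×3 = 99.0 J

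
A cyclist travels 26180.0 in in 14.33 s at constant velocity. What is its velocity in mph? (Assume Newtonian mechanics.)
v = d/t (with unit conversion) = 103.8 mph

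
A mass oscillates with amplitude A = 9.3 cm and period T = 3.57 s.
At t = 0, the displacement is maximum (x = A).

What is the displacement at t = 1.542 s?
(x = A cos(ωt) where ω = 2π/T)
ω = 2π/T = 2π/3.57 = 1.76 rad/s
x = A cos(ωt) = 9.3×cos(1.76×1.542) = -8.462 cm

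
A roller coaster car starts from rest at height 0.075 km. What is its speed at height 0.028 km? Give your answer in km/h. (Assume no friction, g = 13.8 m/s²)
mgh₁ = ½mv₂² + mgh₂ → v₂ = √(2g(h₁−h₂)) = √(2×13.8×(75−28)) = 36.02 m/s = 129.7 km/h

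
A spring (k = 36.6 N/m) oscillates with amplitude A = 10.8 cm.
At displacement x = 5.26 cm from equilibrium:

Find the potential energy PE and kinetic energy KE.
E_total = ½kA² = ½×36.6×(0.108)² = 0.2135 J
PE = ½kx² = ½×36.6×(0.0526)² = 0.05063 J
KE = E_total − PE = 0.1628 J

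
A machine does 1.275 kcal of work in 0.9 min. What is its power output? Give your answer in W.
P = W/t = 5335 J / 54 s = 98.79 W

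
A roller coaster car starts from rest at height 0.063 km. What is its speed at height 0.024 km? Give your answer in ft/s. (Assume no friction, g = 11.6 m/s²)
mgh₁ = ½mv₂² + mgh₂ → v₂ = √(2g(h₁−h₂)) = √(2×11.6×(63−24)) = 30.08 m/s = 98.69 ft/s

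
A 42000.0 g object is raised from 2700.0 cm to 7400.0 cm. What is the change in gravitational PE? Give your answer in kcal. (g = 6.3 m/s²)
ΔPE = mg(h₂ − h₁) = 42 kg × 6.3 m/s² × (74 − 27) m = 1.244e+04 J = 2.972 kcal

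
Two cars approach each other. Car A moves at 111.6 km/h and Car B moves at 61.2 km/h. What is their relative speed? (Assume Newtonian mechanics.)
v_rel = v_A + v_B = 111.6 + 61.2 = 172.8 km/h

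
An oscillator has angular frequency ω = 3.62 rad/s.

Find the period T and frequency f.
T = 2π/ω = 2π/3.62 = 1.736 s; f = ω/2π = 0.5761 Hz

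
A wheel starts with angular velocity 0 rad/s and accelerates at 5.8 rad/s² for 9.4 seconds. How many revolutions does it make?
θ = ω₀t + ½αt² = 0×9.4 + ½×5.8×9.4² = 256.24 rad
Revolutions = θ/(2π) = 256.24/(2π) = 40.78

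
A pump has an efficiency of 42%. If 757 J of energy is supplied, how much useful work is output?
W_out = η × W_in = 0.42 × 757 = 317.94 J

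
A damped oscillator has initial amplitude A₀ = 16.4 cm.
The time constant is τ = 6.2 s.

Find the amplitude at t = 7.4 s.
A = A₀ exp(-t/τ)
A = A₀ exp(−t/τ) = 16.4×exp(−7.4/6.2) = 4.972 cm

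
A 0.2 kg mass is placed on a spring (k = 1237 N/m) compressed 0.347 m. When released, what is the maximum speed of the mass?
½kx² = ½mv² → v = x√(k/m) = 0.347×√(1237/0.2) = 27.29 m/s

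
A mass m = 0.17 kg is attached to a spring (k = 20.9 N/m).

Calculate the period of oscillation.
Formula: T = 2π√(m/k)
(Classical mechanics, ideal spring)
T = 2π√(m/k) = 2π√(0.17/20.9) = 0.5667 s; f = 1/T = 1.765 Hz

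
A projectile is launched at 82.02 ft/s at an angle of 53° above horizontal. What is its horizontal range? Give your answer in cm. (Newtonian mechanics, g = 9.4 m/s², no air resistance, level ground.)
R = v₀² sin(2θ) / g (with unit conversion) = 6391.0 cm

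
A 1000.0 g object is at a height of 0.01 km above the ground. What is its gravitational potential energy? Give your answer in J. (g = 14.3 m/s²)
PE = mgh = 1 kg × 14.3 m/s² × 10 m = 143 J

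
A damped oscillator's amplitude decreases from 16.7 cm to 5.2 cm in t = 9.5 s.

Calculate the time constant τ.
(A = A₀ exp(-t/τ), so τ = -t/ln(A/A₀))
A/A₀ = 5.2/16.7 = 0.3114; ln(A/A₀) = -1.167
τ = −t/ln(A/A₀) = −9.5/-1.167 = 8.142 s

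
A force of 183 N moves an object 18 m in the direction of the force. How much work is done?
W = Fd = 183×18 = 3294.0 J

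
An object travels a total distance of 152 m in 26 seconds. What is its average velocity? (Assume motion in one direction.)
v_avg = Δd / Δt = 152 / 26 = 5.85 m/s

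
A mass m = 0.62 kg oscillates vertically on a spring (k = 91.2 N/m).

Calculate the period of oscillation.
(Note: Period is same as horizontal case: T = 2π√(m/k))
T = 2π√(m/k) = 2π√(0.62/91.2) = 0.5181 s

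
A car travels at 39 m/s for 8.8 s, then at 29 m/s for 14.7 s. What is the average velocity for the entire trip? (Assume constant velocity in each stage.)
d₁ = v₁t₁ = 39 × 8.8 = 343.2 m
d₂ = v₂t₂ = 29 × 14.7 = 426.3 m
d_total = 769.5 m, t_total = 23.5 s
v_avg = d_total/t_total = 769.5/23.5 = 32.74 m/s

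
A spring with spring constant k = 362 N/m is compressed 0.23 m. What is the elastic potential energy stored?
PE = ½kx² = ½×362×0.23² = 9.575 J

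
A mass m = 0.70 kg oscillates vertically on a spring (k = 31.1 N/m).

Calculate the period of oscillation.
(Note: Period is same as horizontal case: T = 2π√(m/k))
T = 2π√(m/k) = 2π√(0.7/31.1) = 0.9426 s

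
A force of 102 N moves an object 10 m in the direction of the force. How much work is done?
W = Fd = 102×10 = 1020.0 J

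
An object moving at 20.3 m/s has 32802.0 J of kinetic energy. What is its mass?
KE = ½mv² → m = 2KE/v² = 2×32802.0/20.3² = 159.2 kg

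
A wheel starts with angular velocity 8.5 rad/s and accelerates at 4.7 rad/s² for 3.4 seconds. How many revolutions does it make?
θ = ω₀t + ½αt² = 8.5×3.4 + ½×4.7×3.4² = 56.07 rad
Revolutions = θ/(2π) = 56.07/(2π) = 8.92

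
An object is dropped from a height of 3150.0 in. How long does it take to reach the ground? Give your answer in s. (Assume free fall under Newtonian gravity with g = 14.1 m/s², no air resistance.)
t = √(2h/g) (with unit conversion) = 3.369 s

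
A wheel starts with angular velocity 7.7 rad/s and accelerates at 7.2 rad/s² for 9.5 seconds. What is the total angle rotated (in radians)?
θ = ω₀t + ½αt² = 7.7×9.5 + ½×7.2×9.5² = 398.05 rad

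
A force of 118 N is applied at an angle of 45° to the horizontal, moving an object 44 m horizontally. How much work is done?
W = Fd cosθ = 118×44×cos(45°) = 3671.3 J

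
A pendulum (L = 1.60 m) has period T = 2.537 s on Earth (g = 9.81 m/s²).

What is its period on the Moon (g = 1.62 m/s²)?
T = 2π√(L/g), so T_moon/T_earth = √(g_earth/g_moon)
T_moon = 2π√(1.6/1.62) = 6.244 s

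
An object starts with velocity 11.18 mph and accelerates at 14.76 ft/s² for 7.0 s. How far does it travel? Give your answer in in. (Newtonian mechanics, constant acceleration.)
d = v₀t + ½at² (with unit conversion) = 5717.0 in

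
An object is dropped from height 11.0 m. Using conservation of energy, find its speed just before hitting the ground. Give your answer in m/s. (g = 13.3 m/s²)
mgh = ½mv² → v = √(2gh) = √(2×13.3×11) = 17.11 m/s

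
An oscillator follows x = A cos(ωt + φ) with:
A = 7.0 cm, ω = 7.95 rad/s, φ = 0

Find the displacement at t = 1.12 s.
x = A cos(ωt + φ) = 7.0×cos(7.95×1.12 + 0) = -6.072 cm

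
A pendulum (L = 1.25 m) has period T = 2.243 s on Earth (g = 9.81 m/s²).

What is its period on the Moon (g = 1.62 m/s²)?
T = 2π√(L/g), so T_moon/T_earth = √(g_earth/g_moon)
T_moon = 2π√(1.25/1.62) = 5.519 s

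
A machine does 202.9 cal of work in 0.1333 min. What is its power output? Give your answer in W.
P = W/t = 848.9 J / 7.998 s = 106.1 W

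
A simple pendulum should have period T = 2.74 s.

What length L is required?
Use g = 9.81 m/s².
T = 2π√(L/g) → L = g(T/2π)² = 9.81×(2.74/2π)² = 1.866 m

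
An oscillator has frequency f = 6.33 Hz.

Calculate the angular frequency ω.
ω = 2πf = 2π×6.33 = 39.77 rad/s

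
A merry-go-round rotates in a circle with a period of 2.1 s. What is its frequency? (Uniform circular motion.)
f = 1/T = 1/2.1 = 0.4762 Hz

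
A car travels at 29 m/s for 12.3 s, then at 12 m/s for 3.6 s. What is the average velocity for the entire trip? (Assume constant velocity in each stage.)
d₁ = v₁t₁ = 29 × 12.3 = 356.7 m
d₂ = v₂t₂ = 12 × 3.6 = 43.2 m
d_total = 399.9 m, t_total = 15.9 s
v_avg = d_total/t_total = 399.9/15.9 = 25.15 m/s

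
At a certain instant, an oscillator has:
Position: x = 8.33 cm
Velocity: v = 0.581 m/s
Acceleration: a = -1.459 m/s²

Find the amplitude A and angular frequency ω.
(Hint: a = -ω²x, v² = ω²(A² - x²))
a = −ω²x → ω = √(|a|/x) = √(1.459/0.0833) = 4.185 rad/s
v² = ω²(A² − x²) → A = √(x² + v²/ω²) = √(0.0833² + 0.581²/4.185²) = 0.1619 m = 16.19 cm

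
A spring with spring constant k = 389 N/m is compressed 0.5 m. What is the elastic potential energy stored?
PE = ½kx² = ½×389×0.5² = 48.62 J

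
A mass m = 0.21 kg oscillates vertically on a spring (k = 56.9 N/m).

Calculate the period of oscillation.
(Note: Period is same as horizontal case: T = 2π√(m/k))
T = 2π√(m/k) = 2π√(0.21/56.9) = 0.3817 s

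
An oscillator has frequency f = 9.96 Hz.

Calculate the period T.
T = 1/f = 1/9.96 = 0.1004 s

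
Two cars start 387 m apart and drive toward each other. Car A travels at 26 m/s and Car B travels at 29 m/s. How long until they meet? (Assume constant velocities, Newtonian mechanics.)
Combined speed: v_combined = 26 + 29 = 55 m/s
Time to meet: t = d/55 = 387/55 = 7.04 s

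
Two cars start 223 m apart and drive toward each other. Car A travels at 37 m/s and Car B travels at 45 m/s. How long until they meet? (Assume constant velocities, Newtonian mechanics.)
Combined speed: v_combined = 37 + 45 = 82 m/s
Time to meet: t = d/82 = 223/82 = 2.72 s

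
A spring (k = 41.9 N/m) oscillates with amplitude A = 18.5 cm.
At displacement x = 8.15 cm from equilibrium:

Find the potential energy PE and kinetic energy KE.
E_total = ½kA² = ½×41.9×(0.185)² = 0.717 J
PE = ½kx² = ½×41.9×(0.0815)² = 0.1392 J
KE = E_total − PE = 0.5779 J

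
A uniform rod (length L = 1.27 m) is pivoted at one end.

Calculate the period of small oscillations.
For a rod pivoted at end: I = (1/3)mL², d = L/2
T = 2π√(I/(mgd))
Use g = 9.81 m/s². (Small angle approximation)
I/m = (1/3)L² = 0.5376 m²; d = L/2 = 0.635 m
T = 2π√(I/(mgd)) = 2π√(0.5376/(9.81×0.635)) = 1.846 s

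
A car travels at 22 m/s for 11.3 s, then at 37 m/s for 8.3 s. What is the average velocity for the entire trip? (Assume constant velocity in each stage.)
d₁ = v₁t₁ = 22 × 11.3 = 248.6 m
d₂ = v₂t₂ = 37 × 8.3 = 307.1 m
d_total = 555.7 m, t_total = 19.6 s
v_avg = d_total/t_total = 555.7/19.6 = 28.35 m/s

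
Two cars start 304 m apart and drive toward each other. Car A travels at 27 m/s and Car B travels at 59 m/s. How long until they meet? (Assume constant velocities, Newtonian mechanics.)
Combined speed: v_combined = 27 + 59 = 86 m/s
Time to meet: t = d/86 = 304/86 = 3.53 s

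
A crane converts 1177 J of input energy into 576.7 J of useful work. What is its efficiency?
η = W_out/W_in = 576.7/1177 = 0.49 = 49.0%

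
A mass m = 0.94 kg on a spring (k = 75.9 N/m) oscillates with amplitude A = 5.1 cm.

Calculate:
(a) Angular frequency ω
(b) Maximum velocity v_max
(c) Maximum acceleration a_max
ω = √(k/m) = √(75.9/0.94) = 8.986 rad/s
v_max = ωA = 8.986×0.051 = 0.4583 m/s
a_max = ω²A = 8.986²×0.051 = 4.118 m/s²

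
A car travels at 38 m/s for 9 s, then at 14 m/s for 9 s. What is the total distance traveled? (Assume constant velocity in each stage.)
d₁ = v₁t₁ = 38 × 9 = 342 m
d₂ = v₂t₂ = 14 × 9 = 126 m
d_total = 342 + 126 = 468 m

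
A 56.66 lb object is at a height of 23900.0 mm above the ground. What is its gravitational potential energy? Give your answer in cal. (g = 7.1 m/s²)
PE = mgh = 25.7 kg × 7.1 m/s² × 23.9 m = 4361 J = 1042.0 cal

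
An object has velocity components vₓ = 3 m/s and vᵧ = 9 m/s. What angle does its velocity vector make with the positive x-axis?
θ = arctan(vᵧ/vₓ) = arctan(9/3) = 71.57°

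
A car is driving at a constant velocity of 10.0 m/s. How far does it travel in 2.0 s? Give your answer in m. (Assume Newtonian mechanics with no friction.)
d = vt = 20.0 m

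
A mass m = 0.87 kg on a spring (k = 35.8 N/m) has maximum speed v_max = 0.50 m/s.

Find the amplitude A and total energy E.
½mv²_max = ½kA² → A = v_max√(m/k) = 0.5×√(0.87/35.8) = 0.07794 m = 7.794 cm
E = ½mv²_max = ½×0.87×0.5² = 0.1087 J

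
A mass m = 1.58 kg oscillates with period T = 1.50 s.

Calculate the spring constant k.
T = 2π√(m/k) → k = m(2π/T)² = 1.58×(2π/1.5)² = 27.72 N/m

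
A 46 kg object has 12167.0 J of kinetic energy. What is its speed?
KE = ½mv² → v = √(2KE/m) = √(2×12167.0/46) = 23.0 m/s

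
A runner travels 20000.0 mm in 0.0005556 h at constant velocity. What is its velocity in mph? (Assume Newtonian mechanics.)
v = d/t (with unit conversion) = 22.37 mph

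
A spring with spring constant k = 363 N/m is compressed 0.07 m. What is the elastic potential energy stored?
PE = ½kx² = ½×363×0.07² = 0.8894 J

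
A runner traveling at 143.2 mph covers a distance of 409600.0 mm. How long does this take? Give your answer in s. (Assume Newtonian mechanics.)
t = d/v (with unit conversion) = 6.398 s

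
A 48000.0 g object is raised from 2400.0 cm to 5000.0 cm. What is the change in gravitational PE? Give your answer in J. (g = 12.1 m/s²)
ΔPE = mg(h₂ − h₁) = 48 kg × 12.1 m/s² × (50 − 24) m = 1.51e+04 J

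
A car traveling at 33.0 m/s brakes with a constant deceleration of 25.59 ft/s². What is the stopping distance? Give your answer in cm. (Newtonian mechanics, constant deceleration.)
d = v₀² / (2a) (with unit conversion) = 6981.0 cm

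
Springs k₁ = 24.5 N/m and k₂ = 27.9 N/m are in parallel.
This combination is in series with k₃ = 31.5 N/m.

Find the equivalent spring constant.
k₁₂ = k₁ + k₂ = 52.4 N/m (parallel)
1/k_eq = 1/k₁₂ + 1/k₃ → k_eq = 19.67 N/m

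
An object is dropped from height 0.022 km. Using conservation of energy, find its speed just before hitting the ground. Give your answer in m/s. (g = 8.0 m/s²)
mgh = ½mv² → v = √(2gh) = √(2×8.0×22) = 18.76 m/s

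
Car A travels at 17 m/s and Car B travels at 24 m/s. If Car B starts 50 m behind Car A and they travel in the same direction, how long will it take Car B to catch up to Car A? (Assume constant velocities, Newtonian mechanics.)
Relative speed: v_rel = 24 - 17 = 7 m/s
Time to catch: t = d₀/v_rel = 50/7 = 7.14 s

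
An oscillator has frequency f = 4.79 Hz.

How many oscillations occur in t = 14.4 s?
n = f×t = 4.79×14.4 = 68.98 oscillations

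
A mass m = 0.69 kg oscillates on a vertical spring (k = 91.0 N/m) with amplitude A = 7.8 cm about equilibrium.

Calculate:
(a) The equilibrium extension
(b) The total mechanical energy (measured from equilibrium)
x_eq = mg/k = 0.69×9.81/91.0 = 0.07438 m = 7.438 cm
E = ½kA² = ½×91.0×(0.078)² = 0.2768 J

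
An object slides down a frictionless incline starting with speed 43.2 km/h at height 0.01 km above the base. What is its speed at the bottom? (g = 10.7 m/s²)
½mv₀² + mgh = ½mv² → v = √(v₀² + 2gh) = √(12² + 2×10.7×10) = 18.92 m/s = 68.12 km/h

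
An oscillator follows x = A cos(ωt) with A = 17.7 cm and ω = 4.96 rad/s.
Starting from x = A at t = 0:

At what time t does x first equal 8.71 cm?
cos(ωt) = x/A = 8.71/17.7 = 0.4921
ωt = arccos(0.4921) = 1.056 rad
t = 1.056/4.96 = 0.213 s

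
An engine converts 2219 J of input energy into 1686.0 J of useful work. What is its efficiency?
η = W_out/W_in = 1686.0/2219 = 0.7598 = 75.98%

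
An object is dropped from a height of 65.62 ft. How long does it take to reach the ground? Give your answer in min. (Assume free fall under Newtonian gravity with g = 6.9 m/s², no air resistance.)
t = √(2h/g) (with unit conversion) = 0.04013 min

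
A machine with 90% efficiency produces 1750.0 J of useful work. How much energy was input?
W_in = W_out/η = 1750.0/0.9 = 1944.4 J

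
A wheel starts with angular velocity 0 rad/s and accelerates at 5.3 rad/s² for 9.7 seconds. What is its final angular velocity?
ω = ω₀ + αt = 0 + 5.3 × 9.7 = 51.41 rad/s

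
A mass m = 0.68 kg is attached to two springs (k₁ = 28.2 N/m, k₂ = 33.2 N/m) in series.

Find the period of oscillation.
k_eq = k₁k₂/(k₁+k₂) = 15.25 N/m
T = 2π√(m/k_eq) = 2π√(0.68/15.25) = 1.327 s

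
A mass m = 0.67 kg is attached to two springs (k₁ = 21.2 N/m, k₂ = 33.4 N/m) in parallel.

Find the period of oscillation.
k_eq = k₁+k₂ = 54.6 N/m
T = 2π√(m/k_eq) = 2π√(0.67/54.6) = 0.696 s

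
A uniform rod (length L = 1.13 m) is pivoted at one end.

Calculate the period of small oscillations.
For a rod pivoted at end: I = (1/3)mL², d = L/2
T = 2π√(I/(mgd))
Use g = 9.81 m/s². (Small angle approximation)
I/m = (1/3)L² = 0.4256 m²; d = L/2 = 0.565 m
T = 2π√(I/(mgd)) = 2π√(0.4256/(9.81×0.565)) = 1.741 s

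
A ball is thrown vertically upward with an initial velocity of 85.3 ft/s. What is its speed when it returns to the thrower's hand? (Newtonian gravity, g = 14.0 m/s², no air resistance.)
By conservation of energy, the ball returns at the same speed = 85.3 ft/s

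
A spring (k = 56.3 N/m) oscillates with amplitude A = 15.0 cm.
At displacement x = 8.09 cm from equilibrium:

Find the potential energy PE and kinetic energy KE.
E_total = ½kA² = ½×56.3×(0.15)² = 0.6334 J
PE = ½kx² = ½×56.3×(0.0809)² = 0.1842 J
KE = E_total − PE = 0.4491 J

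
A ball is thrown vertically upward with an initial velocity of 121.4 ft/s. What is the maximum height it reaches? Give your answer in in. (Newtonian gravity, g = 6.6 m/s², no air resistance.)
h_max = v₀²/(2g) (with unit conversion) = 4084.0 in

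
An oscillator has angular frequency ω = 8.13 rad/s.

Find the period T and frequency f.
T = 2π/ω = 2π/8.13 = 0.7728 s; f = ω/2π = 1.294 Hz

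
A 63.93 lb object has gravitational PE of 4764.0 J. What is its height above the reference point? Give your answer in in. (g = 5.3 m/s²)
PE = mgh → h = PE/(mg) = 4764 J / (29 kg × 5.3 m/s²) = 31 m = 1220.0 in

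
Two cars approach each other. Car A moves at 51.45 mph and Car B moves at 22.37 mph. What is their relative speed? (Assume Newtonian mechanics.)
v_rel = v_A + v_B = 51.45 + 22.37 = 73.82 mph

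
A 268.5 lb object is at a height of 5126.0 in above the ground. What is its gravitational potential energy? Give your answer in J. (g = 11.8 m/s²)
PE = mgh = 121.8 kg × 11.8 m/s² × 130.2 m = 1.871e+05 J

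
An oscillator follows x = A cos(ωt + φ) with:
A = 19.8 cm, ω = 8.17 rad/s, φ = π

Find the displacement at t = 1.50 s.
x = A cos(ωt + φ) = 19.8×cos(8.17×1.5 + π) = -18.85 cm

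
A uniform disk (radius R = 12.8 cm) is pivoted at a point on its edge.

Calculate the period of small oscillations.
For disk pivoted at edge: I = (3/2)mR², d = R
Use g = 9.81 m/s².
I/m = (3/2)R² = 0.02458 m²; d = R = 0.128 m
T = 2π√((3/2)R²/(gR)) = 2π√(3R/(2g)) = 0.879 s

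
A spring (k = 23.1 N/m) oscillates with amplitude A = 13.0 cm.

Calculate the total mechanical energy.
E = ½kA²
E = ½kA² = ½×23.1×(0.13)² = 0.1952 J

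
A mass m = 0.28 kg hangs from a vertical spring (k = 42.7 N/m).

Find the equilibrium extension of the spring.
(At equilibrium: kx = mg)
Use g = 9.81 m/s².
x_eq = mg/k = 0.28×9.81/42.7 = 0.06433 m = 6.433 cm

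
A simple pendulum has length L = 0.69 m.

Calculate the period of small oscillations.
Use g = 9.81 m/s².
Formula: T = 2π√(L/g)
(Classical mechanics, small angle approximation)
T = 2π√(L/g) = 2π√(0.69/9.81) = 1.666 s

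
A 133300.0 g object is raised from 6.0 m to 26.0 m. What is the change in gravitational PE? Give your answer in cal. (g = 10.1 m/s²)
ΔPE = mg(h₂ − h₁) = 133.3 kg × 10.1 m/s² × (26 − 6) m = 2.693e+04 J = 6436.0 cal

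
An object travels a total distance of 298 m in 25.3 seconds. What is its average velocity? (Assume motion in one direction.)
v_avg = Δd / Δt = 298 / 25.3 = 11.78 m/s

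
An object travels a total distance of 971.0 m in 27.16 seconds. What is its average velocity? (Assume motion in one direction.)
v_avg = Δd / Δt = 971.0 / 27.16 = 35.75 m/s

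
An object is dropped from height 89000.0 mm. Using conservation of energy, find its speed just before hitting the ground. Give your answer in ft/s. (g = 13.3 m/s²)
mgh = ½mv² → v = √(2gh) = √(2×13.3×89) = 48.66 m/s = 159.6 ft/s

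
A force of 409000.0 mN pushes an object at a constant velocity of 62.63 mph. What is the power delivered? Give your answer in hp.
P = Fv = 409 N × 28 m/s = 1.145e+04 W = 15.36 hp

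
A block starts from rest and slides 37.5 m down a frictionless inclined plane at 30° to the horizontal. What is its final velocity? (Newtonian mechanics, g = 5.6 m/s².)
a = g sin(θ) = 5.6 × sin(30°) = 2.8 m/s²
v = √(2ad) = √(2 × 2.8 × 37.5) = 14.49 m/s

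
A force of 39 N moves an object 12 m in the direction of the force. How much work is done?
W = Fd = 39×12 = 468.0 J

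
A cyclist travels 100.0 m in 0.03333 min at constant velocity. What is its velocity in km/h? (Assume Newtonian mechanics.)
v = d/t (with unit conversion) = 180.0 km/h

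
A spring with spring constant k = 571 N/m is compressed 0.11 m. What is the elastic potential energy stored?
PE = ½kx² = ½×571×0.11² = 3.455 J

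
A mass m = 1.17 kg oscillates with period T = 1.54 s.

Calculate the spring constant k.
T = 2π√(m/k) → k = m(2π/T)² = 1.17×(2π/1.54)² = 19.48 N/m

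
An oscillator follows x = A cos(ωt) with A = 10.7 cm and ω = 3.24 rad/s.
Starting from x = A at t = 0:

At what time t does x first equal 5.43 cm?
cos(ωt) = x/A = 5.43/10.7 = 0.5075
ωt = arccos(0.5075) = 1.039 rad
t = 1.039/3.24 = 0.3205 s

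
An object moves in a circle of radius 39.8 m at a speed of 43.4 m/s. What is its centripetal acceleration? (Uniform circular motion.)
a_c = v²/r = 43.4²/39.8 = 1883.56/39.8 = 47.33 m/s²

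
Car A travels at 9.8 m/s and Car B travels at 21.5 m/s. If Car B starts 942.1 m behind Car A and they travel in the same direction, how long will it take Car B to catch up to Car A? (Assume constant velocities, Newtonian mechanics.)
Relative speed: v_rel = 21.5 - 9.8 = 11.7 m/s
Time to catch: t = d₀/v_rel = 942.1/11.7 = 80.52 s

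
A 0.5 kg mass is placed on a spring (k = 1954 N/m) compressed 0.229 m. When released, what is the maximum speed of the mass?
½kx² = ½mv² → v = x√(k/m) = 0.229×√(1954/0.5) = 14.32 m/s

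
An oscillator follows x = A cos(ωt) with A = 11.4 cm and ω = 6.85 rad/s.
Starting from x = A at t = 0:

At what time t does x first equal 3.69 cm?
cos(ωt) = x/A = 3.69/11.4 = 0.3237
ωt = arccos(0.3237) = 1.241 rad
t = 1.241/6.85 = 0.1812 s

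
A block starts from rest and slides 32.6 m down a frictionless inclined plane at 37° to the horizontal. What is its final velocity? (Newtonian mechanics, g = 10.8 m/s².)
a = g sin(θ) = 10.8 × sin(37°) = 6.5 m/s²
v = √(2ad) = √(2 × 6.5 × 32.6) = 20.59 m/s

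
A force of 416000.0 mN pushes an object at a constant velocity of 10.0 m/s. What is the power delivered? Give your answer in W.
P = Fv = 416 N × 10 m/s = 4160 W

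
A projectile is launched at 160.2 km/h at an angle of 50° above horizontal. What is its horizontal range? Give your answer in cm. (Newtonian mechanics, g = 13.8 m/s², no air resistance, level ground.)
R = v₀² sin(2θ) / g (with unit conversion) = 14130.0 cm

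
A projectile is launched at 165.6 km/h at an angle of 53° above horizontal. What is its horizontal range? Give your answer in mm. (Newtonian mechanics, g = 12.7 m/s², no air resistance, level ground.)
R = v₀² sin(2θ) / g (with unit conversion) = 160200.0 mm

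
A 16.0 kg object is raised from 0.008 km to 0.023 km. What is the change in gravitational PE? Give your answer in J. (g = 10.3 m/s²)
ΔPE = mg(h₂ − h₁) = 16 kg × 10.3 m/s² × (23 − 8) m = 2472 J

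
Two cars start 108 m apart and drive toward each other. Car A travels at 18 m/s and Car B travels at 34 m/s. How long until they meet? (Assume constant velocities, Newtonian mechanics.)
Combined speed: v_combined = 18 + 34 = 52 m/s
Time to meet: t = d/52 = 108/52 = 2.08 s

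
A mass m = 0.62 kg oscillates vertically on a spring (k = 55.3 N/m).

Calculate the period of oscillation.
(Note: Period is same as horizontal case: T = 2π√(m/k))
T = 2π√(m/k) = 2π√(0.62/55.3) = 0.6653 s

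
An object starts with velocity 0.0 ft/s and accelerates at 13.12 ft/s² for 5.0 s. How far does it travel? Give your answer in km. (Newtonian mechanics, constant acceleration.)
d = v₀t + ½at² (with unit conversion) = 0.04999 km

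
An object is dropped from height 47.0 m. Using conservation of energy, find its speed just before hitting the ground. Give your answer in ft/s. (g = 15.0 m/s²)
mgh = ½mv² → v = √(2gh) = √(2×15.0×47) = 37.55 m/s = 123.2 ft/s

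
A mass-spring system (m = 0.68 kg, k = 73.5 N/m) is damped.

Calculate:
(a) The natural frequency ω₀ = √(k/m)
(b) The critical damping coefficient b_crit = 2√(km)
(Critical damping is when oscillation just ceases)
ω₀ = √(k/m) = √(73.5/0.68) = 10.4 rad/s
b_crit = 2√(km) = 2√(73.5×0.68) = 14.14 kg/s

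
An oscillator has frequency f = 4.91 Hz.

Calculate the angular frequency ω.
ω = 2πf = 2π×4.91 = 30.85 rad/s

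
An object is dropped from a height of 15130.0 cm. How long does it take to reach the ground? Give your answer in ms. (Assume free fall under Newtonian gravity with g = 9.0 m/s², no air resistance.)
t = √(2h/g) (with unit conversion) = 5798.0 ms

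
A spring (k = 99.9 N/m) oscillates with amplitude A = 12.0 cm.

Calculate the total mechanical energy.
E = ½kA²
E = ½kA² = ½×99.9×(0.12)² = 0.7193 J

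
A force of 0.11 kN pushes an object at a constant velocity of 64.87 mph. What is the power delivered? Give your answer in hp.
P = Fv = 110 N × 29 m/s = 3190 W = 4.278 hp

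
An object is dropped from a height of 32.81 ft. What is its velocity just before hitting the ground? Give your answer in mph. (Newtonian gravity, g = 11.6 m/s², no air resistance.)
v = √(2gh) (with unit conversion) = 34.07 mph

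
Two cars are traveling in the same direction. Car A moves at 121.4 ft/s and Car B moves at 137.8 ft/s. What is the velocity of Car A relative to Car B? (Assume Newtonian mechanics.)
v_rel = v_A - v_B = 121.4 - 137.8 = -16.4 ft/s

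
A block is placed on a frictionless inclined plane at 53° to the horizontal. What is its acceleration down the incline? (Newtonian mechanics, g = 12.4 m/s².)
a = g sin(θ) = 12.4 × sin(53°) = 12.4 × 0.7986 = 9.9 m/s²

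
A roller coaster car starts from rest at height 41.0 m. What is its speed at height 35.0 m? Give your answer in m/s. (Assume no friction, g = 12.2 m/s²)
mgh₁ = ½mv₂² + mgh₂ → v₂ = √(2g(h₁−h₂)) = √(2×12.2×(41−35)) = 12.1 m/s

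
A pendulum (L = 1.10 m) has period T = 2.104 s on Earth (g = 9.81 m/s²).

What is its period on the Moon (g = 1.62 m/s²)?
T = 2π√(L/g), so T_moon/T_earth = √(g_earth/g_moon)
T_moon = 2π√(1.1/1.62) = 5.177 s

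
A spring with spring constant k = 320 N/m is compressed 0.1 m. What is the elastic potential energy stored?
PE = ½kx² = ½×320×0.1² = 1.6 J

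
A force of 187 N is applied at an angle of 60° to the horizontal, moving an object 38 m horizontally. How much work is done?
W = Fd cosθ = 187×38×cos(60°) = 3553.0 J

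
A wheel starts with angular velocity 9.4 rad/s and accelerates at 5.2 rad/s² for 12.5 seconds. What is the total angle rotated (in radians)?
θ = ω₀t + ½αt² = 9.4×12.5 + ½×5.2×12.5² = 523.75 rad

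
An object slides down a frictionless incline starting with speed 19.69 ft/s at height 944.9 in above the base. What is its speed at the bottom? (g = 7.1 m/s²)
½mv₀² + mgh = ½mv² → v = √(v₀² + 2gh) = √(6.002² + 2×7.1×24) = 19.41 m/s = 63.69 ft/s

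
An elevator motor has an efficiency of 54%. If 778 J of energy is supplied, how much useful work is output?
W_out = η × W_in = 0.54 × 778 = 420.12 J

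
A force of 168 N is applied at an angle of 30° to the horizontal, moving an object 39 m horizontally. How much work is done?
W = Fd cosθ = 168×39×cos(30°) = 5674.2 J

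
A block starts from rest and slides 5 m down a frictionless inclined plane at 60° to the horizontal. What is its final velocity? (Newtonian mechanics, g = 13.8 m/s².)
a = g sin(θ) = 13.8 × sin(60°) = 11.95 m/s²
v = √(2ad) = √(2 × 11.95 × 5) = 10.93 m/s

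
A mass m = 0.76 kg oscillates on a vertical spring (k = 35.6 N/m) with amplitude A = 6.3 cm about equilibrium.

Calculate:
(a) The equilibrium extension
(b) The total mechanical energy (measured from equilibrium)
x_eq = mg/k = 0.76×9.81/35.6 = 0.2094 m = 20.94 cm
E = ½kA² = ½×35.6×(0.063)² = 0.07065 J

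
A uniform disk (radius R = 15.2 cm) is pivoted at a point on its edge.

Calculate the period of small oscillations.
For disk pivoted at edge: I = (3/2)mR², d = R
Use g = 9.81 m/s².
I/m = (3/2)R² = 0.03466 m²; d = R = 0.152 m
T = 2π√((3/2)R²/(gR)) = 2π√(3R/(2g)) = 0.9579 s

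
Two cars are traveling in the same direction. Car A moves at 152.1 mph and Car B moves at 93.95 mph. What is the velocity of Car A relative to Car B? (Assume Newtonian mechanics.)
v_rel = v_A - v_B = 152.1 - 93.95 = 58.15 mph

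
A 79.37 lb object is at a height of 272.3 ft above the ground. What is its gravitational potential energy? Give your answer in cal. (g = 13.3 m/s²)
PE = mgh = 36 kg × 13.3 m/s² × 83 m = 3.974e+04 J = 9498.0 cal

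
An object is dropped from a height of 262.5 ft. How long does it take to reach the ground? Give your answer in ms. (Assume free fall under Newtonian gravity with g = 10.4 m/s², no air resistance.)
t = √(2h/g) (with unit conversion) = 3923.0 ms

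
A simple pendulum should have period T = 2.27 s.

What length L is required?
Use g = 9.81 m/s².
T = 2π√(L/g) → L = g(T/2π)² = 9.81×(2.27/2π)² = 1.28 m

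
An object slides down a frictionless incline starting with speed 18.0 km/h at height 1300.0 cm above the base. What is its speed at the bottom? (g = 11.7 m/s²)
½mv₀² + mgh = ½mv² → v = √(v₀² + 2gh) = √(5² + 2×11.7×13) = 18.14 m/s = 65.32 km/h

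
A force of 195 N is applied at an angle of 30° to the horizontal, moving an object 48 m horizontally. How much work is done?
W = Fd cosθ = 195×48×cos(30°) = 8106.0 J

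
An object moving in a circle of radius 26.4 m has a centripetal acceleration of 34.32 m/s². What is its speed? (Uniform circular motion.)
v = √(a_c × r) = √(34.32 × 26.4) = 30.1 m/s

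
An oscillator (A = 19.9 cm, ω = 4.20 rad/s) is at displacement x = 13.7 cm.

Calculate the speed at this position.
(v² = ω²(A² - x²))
v = ω√(A² − x²) = 4.2×√(0.199² − 0.137²) = 0.6062 m/s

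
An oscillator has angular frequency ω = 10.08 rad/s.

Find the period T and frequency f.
T = 2π/ω = 2π/10.08 = 0.6233 s; f = ω/2π = 1.604 Hz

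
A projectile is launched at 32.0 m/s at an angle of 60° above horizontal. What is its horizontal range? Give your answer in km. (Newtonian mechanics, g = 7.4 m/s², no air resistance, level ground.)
R = v₀² sin(2θ) / g (with unit conversion) = 0.1198 km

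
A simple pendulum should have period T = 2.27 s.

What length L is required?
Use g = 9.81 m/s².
T = 2π√(L/g) → L = g(T/2π)² = 9.81×(2.27/2π)² = 1.28 m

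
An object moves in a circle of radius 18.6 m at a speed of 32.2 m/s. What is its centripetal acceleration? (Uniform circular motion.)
a_c = v²/r = 32.2²/18.6 = 1036.84/18.6 = 55.74 m/s²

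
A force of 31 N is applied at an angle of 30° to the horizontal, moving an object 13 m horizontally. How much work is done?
W = Fd cosθ = 31×13×cos(30°) = 349.01 J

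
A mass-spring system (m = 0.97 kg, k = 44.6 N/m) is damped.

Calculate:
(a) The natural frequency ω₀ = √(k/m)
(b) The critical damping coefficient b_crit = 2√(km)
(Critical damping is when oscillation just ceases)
ω₀ = √(k/m) = √(44.6/0.97) = 6.781 rad/s
b_crit = 2√(km) = 2√(44.6×0.97) = 13.15 kg/s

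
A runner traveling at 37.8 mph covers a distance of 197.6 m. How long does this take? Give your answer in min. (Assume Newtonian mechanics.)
t = d/v (with unit conversion) = 0.1949 min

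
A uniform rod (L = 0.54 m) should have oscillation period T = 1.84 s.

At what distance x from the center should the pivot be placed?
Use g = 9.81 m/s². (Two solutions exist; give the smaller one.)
T = 2π√((L²/12 + x²)/(gx)). Let c = T²g/(4π²) = 0.8413.
x² − cx + L²/12 = 0 → x = (c − √(c² − L²/3))/2 = 0.02995 m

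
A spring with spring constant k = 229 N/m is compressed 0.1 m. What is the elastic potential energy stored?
PE = ½kx² = ½×229×0.1² = 1.145 J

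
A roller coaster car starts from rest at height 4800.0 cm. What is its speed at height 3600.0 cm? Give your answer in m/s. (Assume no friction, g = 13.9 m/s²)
mgh₁ = ½mv₂² + mgh₂ → v₂ = √(2g(h₁−h₂)) = √(2×13.9×(48−36)) = 18.26 m/s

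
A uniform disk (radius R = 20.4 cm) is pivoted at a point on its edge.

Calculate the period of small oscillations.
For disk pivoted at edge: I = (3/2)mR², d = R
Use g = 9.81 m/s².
I/m = (3/2)R² = 0.06242 m²; d = R = 0.204 m
T = 2π√((3/2)R²/(gR)) = 2π√(3R/(2g)) = 1.11 s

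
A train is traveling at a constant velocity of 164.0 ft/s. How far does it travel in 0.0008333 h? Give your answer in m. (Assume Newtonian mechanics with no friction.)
d = vt (with unit conversion) = 150.0 m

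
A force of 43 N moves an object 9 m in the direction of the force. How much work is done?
W = Fd = 43×9 = 387.0 J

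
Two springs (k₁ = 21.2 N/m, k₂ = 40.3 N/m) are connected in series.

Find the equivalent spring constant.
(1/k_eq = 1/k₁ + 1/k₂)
1/k_eq = 1/21.2 + 1/40.3 = 0.071984; k_eq = 13.89 N/m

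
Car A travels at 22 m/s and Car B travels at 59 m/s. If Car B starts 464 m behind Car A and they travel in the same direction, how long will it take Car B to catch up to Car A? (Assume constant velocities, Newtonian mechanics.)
Relative speed: v_rel = 59 - 22 = 37 m/s
Time to catch: t = d₀/v_rel = 464/37 = 12.54 s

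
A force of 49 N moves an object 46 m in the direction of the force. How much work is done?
W = Fd = 49×46 = 2254.0 J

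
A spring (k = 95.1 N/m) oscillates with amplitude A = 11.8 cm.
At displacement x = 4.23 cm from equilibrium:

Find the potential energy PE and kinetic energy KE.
E_total = ½kA² = ½×95.1×(0.118)² = 0.6621 J
PE = ½kx² = ½×95.1×(0.0423)² = 0.08508 J
KE = E_total − PE = 0.577 J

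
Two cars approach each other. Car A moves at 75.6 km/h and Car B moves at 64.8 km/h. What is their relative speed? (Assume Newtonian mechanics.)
v_rel = v_A + v_B = 75.6 + 64.8 = 140.4 km/h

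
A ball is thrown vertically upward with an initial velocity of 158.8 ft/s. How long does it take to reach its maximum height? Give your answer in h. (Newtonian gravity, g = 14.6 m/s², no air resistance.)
t_up = v₀/g (with unit conversion) = 0.0009209 h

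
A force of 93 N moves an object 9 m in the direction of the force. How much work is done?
W = Fd = 93×9 = 837.0 J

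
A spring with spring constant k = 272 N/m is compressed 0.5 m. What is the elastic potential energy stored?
PE = ½kx² = ½×272×0.5² = 34.0 J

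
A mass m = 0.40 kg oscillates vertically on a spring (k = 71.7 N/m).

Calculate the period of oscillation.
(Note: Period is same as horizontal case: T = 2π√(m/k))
T = 2π√(m/k) = 2π√(0.4/71.7) = 0.4693 s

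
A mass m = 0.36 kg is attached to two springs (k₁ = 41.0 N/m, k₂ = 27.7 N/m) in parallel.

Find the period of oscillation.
k_eq = k₁+k₂ = 68.7 N/m
T = 2π√(m/k_eq) = 2π√(0.36/68.7) = 0.4548 s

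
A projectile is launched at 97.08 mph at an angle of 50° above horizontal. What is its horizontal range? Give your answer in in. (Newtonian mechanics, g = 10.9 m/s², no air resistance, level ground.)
R = v₀² sin(2θ) / g (with unit conversion) = 6700.0 in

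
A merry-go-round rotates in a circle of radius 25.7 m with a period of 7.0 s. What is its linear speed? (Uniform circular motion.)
v = 2πr/T = 2π×25.7/7.0 = 23.07 m/s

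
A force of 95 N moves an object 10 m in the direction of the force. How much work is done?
W = Fd = 95×10 = 950.0 J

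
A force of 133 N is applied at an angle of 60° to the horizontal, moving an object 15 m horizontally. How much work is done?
W = Fd cosθ = 133×15×cos(60°) = 997.5 J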